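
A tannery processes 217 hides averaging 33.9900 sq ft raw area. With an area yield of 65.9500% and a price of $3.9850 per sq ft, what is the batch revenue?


Raw_total = N * avg_area = 217 * 33.9900 = 7375.8300 sq ft
Finished = Raw_total * yield / 100 = 7375.8300 * 65.9500 / 100 = 4864.3599 sq ft
Value = Finished * price = 4864.3599 * 3.9850 = 19384.4741 $


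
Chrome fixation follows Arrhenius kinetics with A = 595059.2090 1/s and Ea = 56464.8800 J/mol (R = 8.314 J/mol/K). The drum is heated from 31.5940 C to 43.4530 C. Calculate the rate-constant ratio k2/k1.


T1 = 31.5940 + 273.15 = 304.7440 K; T2 = 43.4530 + 273.15 = 316.6030 K
k1 = A * exp(-Ea/(R*T1)) = 595059.2090 * exp(-56464.8800/(8.314*304.7440)) = 1.2469e-04 1/s
k2 = A * exp(-Ea/(R*T2)) = 595059.2090 * exp(-56464.8800/(8.314*316.6030)) = 2.8733e-04 1/s
k2/k1 = 2.8733e-04 / 1.2469e-04 = 2.3043


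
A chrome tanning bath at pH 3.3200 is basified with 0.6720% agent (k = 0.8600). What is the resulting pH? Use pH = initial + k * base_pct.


Formula: pH_final = pH_initial + k * base_pct
Substituting: pH_final = 3.3200 + 0.8600 * 0.6720
Result: 3.8979


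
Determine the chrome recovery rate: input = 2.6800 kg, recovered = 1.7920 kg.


Formula: Recovery = recovered / input * 100
Substituting: Recovery = 1.7920 / 2.6800 * 100
Result: 66.8657 %


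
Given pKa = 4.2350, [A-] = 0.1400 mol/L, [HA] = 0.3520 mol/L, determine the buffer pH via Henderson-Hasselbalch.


ratio = [A-] / [HA] = 0.1400 / 0.3520 = 0.3977
log10(ratio) = -0.4004
pH = pKa + log10(ratio) = 4.2350 - 0.4004 = 3.8346


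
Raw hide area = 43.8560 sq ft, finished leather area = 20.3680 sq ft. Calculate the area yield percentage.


Formula: Yield = finished / raw * 100
Substituting: Yield = 20.3680 / 43.8560 * 100
Result: 46.4429 %


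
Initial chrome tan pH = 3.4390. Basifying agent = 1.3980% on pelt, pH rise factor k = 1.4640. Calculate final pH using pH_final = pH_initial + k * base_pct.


Formula: pH_final = pH_initial + k * base_pct
Substituting: pH_final = 3.4390 + 1.4640 * 1.3980
Result: 5.4857


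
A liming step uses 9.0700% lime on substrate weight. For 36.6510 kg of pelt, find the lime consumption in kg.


Formula: Lime = substrate * pct / 100
Substituting: Lime = 36.6510 * 9.0700 / 100
Result: 3.3242 kg


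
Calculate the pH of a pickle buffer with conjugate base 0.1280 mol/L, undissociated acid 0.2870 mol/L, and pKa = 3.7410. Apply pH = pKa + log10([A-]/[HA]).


ratio = [A-] / [HA] = 0.1280 / 0.2870 = 0.4460
log10(ratio) = -0.3507
pH = pKa + log10(ratio) = 3.7410 - 0.3507 = 3.3903


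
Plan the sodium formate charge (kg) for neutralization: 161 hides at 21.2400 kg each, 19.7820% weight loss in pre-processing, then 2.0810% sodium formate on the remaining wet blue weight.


Total_raw = N * avg_wt = 161 * 21.2400 = 3419.6400 kg
Substrate = Total_raw * (1 - loss/100) = 3419.6400 * (1 - 19.7820/100) = 2743.1668 kg
Neutralizer = Substrate * pct / 100 = 2743.1668 * 2.0810 / 100 = 57.0853 kg


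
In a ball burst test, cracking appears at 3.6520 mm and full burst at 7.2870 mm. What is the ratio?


Formula: Ratio = crack / burst
Substituting: Ratio = 3.6520 / 7.2870
Result: 0.5012


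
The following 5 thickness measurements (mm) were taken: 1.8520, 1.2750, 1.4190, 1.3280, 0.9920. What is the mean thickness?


Formula: Average = sum / n
Substituting: Average = 6.8660 / 5
Result: 1.3732 mm


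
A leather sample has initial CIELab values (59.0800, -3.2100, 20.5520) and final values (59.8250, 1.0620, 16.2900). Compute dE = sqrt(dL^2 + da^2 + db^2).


dL = 0.7450, da = 4.2720, db = -4.2620
dE = sqrt(0.7450^2 + 4.2720^2 + (-4.2620)^2) = 6.0803


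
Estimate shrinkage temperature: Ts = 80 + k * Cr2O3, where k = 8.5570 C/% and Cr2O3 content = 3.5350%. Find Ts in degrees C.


Formula: Ts = 80 + k * Cr2O3
Substituting: Ts = 80 + 8.5570 * 3.5350
Result: 110.2490 C


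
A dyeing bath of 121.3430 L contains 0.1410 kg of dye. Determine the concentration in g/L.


Formula: Conc = dye_mass(kg) / volume(L) * 1000
Substituting: Conc = 0.1410 / 121.3430 * 1000
Result: 1.1620 g/L


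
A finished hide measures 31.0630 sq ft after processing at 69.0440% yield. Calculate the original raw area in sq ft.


Formula: raw = finished * 100 / yield
Substituting: raw = 31.0630 * 100 / 69.0440
Result: 44.9902 sq ft


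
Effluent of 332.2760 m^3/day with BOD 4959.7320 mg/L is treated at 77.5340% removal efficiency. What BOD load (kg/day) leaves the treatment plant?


Load_in = volume * conc / 1000 = 332.2760 * 4959.7320 / 1000 = 1647.9999 kg/day
Removed = Load_in * eff / 100 = 1647.9999 * 77.5340 / 100 = 1277.7603 kg/day
Load_out = Load_in - Removed = 1647.9999 - 1277.7603 = 370.2397 kg/day


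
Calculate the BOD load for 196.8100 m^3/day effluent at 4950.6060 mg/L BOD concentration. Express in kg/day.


Formula: BOD_load = volume * conc / 1000
Substituting: BOD_load = 196.8100 * 4950.6060 / 1000
Result: 974.3288 kg/day


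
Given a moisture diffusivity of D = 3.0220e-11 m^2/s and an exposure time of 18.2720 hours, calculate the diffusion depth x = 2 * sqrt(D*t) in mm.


t = 18.2720 hr * 3600 = 65779.2000 s
D * t = 3.0220e-11 * 65779.2000 = 1.9878e-06
x = 2 * sqrt(D*t) = 2 * sqrt(1.9878e-06) = 0.00281982 m = 2.8198 mm


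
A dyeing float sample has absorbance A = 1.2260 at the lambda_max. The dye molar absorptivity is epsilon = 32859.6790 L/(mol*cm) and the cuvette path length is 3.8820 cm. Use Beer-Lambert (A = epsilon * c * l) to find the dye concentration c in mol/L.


Formula: c = A / (epsilon * l)
Substituting: c = 1.2260 / (32859.6790 * 3.8820)
Result: 9.6111e-06 mol/L


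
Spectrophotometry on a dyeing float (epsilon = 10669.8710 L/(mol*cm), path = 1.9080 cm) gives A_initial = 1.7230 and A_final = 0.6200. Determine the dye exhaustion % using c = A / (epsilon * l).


c_initial = A_i / (epsilon * l) = 1.7230 / (10669.8710 * 1.9080) = 8.4635e-05 mol/L
c_final = A_f / (epsilon * l) = 0.6200 / (10669.8710 * 1.9080) = 3.0455e-05 mol/L
Exhaustion = (c_initial - c_final) / c_initial * 100 = (8.4635e-05 - 3.0455e-05) / 8.4635e-05 * 100 = 64.0163 %


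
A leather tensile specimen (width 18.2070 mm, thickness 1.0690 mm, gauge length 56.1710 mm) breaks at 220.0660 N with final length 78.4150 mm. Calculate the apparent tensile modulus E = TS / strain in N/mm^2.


TS = F / (w * t) = 220.0660 / (18.2070 * 1.0690) = 11.3067 N/mm^2
strain = (Lf - L0) / L0 = (78.4150 - 56.1710) / 56.1710 = 0.3960
E = TS / strain = 11.3067 / 0.3960 = 28.5520 N/mm^2


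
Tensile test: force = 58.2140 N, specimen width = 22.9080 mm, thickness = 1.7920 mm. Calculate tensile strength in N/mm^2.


Formula: TS = force / (width * thickness)
Substituting: TS = 58.2140 / (22.9080 * 1.7920)
Result: 1.4181 N/mm^2


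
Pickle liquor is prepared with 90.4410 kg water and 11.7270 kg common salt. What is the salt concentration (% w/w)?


Formula: Conc = salt / (water + salt) * 100
Substituting: Conc = 11.7270 / (90.4410 + 11.7270) * 100
Result: 11.4782 %


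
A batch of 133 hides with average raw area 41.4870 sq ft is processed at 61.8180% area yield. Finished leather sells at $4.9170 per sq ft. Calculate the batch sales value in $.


Raw_total = N * avg_area = 133 * 41.4870 = 5517.7710 sq ft
Finished = Raw_total * yield / 100 = 5517.7710 * 61.8180 / 100 = 3410.9757 sq ft
Value = Finished * price = 3410.9757 * 4.9170 = 16771.7674 $


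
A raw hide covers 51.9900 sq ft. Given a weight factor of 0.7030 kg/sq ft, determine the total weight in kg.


Formula: Weight = area * weight_per_sqft
Substituting: Weight = 51.9900 * 0.7030
Result: 36.5490 kg


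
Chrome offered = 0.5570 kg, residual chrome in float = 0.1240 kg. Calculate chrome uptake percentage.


Formula: Uptake = (offered - residual) / offered * 100
Substituting: Uptake = (0.5570 - 0.1240) / 0.5570 * 100
Result: 77.7379 %


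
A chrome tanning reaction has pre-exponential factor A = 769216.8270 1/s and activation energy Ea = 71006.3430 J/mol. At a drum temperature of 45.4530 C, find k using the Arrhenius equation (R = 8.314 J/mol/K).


T_K = T_C + 273.15 = 45.4530 + 273.15 = 318.6030 K
exponent = -Ea / (R * T_K) = -71006.3430 / (8.314 * 318.6030) = -26.8063
k = A * exp(exponent) = 769216.8270 * exp(-26.8063) = 1.7547e-06 1/s


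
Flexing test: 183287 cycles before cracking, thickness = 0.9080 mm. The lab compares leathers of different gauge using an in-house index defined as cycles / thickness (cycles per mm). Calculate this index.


Formula: Index = cycles / thickness
Substituting: Index = 183287 / 0.9080
Result: 201857.9295 cycles/mm


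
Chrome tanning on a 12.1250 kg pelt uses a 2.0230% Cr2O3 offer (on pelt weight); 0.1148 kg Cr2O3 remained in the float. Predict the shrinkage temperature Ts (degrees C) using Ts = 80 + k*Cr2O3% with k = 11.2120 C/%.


Offered = pelt * offer_pct / 100 = 12.1250 * 2.0230 / 100 = 0.2453 kg
Uptake = offered - residual = 0.2453 - 0.1148 = 0.1305 kg
Cr2O3% on pelt = uptake / pelt * 100 = 0.1305 / 12.1250 * 100 = 1.0762 %
Ts = 80 + k * Cr2O3% = 80 + 11.2120 * 1.0762 = 92.0663 C


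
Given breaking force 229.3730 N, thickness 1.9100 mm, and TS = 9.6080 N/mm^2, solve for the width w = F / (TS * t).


Formula: w = F / (TS * t)
Substituting: w = 229.3730 / (9.6080 * 1.9100)
Result: 12.4990 mm


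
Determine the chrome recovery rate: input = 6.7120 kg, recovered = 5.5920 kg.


Formula: Recovery = recovered / input * 100
Substituting: Recovery = 5.5920 / 6.7120 * 100
Result: 83.3135 %


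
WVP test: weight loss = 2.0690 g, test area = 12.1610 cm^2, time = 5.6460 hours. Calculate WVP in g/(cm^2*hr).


Formula: WVP = loss / (area * time)
Substituting: WVP = 2.0690 / (12.1610 * 5.6460)
Result: 0.0301336 g/(cm^2*hr)


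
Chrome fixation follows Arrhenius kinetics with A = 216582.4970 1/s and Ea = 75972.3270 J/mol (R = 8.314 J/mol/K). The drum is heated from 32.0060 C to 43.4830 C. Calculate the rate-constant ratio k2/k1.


T1 = 32.0060 + 273.15 = 305.1560 K; T2 = 43.4830 + 273.15 = 316.6330 K
k1 = A * exp(-Ea/(R*T1)) = 216582.4970 * exp(-75972.3270/(8.314*305.1560)) = 2.1414e-08 1/s
k2 = A * exp(-Ea/(R*T2)) = 216582.4970 * exp(-75972.3270/(8.314*316.6330)) = 6.3400e-08 1/s
k2/k1 = 6.3400e-08 / 2.1414e-08 = 2.9607


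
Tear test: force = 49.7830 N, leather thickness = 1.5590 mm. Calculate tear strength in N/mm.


Formula: Tear strength = force / thickness
Substituting: Tear strength = 49.7830 / 1.5590
Result: 31.9326 N/mm


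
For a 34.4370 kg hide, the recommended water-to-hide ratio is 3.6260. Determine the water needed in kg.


Formula: Water = hide_weight * ratio
Substituting: Water = 34.4370 * 3.6260
Result: 124.8686 kg


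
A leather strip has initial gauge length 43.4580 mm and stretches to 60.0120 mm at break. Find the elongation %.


Formula: Elongation = (Lf - L0) / L0 * 100
Substituting: Elongation = (60.0120 - 43.4580) / 43.4580 * 100
Result: 38.0920 %


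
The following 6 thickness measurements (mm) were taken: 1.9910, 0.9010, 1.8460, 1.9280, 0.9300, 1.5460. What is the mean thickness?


Formula: Average = sum / n
Substituting: Average = 9.1420 / 6
Result: 1.5237 mm


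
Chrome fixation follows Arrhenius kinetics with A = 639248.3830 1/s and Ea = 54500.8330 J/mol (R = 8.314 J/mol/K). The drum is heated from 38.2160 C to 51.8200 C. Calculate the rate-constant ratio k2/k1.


T1 = 38.2160 + 273.15 = 311.3660 K; T2 = 51.8200 + 273.15 = 324.9700 K
k1 = A * exp(-Ea/(R*T1)) = 639248.3830 * exp(-54500.8330/(8.314*311.3660)) = 4.5952e-04 1/s
k2 = A * exp(-Ea/(R*T2)) = 639248.3830 * exp(-54500.8330/(8.314*324.9700)) = 0.00110934 1/s
k2/k1 = 0.00110934 / 4.5952e-04 = 2.4141


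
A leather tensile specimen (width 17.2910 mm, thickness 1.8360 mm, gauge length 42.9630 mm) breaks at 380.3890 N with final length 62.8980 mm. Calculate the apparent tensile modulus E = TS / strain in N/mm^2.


TS = F / (w * t) = 380.3890 / (17.2910 * 1.8360) = 11.9822 N/mm^2
strain = (Lf - L0) / L0 = (62.8980 - 42.9630) / 42.9630 = 0.4640
E = TS / strain = 11.9822 / 0.4640 = 25.8234 N/mm^2


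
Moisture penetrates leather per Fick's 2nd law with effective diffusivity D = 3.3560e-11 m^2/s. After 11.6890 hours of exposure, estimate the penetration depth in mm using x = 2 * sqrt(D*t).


t = 11.6890 hr * 3600 = 42080.4000 s
D * t = 3.3560e-11 * 42080.4000 = 1.4122e-06
x = 2 * sqrt(D*t) = 2 * sqrt(1.4122e-06) = 0.00237674 m = 2.3767 mm


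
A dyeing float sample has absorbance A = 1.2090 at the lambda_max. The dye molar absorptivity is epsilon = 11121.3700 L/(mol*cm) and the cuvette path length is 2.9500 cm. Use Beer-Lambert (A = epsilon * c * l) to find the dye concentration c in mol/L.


Formula: c = A / (epsilon * l)
Substituting: c = 1.2090 / (11121.3700 * 2.9500)
Result: 3.6851e-05 mol/L


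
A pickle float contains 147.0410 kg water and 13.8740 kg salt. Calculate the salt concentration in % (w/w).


Formula: Conc = salt / (water + salt) * 100
Substituting: Conc = 13.8740 / (147.0410 + 13.8740) * 100
Result: 8.6219 %


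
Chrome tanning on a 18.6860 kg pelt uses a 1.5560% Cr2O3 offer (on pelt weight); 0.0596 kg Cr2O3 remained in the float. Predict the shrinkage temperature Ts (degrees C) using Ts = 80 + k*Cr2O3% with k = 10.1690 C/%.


Offered = pelt * offer_pct / 100 = 18.6860 * 1.5560 / 100 = 0.2908 kg
Uptake = offered - residual = 0.2908 - 0.0596 = 0.2312 kg
Cr2O3% on pelt = uptake / pelt * 100 = 0.2312 / 18.6860 * 100 = 1.2370 %
Ts = 80 + k * Cr2O3% = 80 + 10.1690 * 1.2370 = 92.5795 C


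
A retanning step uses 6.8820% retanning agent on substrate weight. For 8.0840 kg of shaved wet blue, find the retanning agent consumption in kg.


Formula: Retan = substrate * pct / 100
Substituting: Retan = 8.0840 * 6.8820 / 100
Result: 0.5563 kg


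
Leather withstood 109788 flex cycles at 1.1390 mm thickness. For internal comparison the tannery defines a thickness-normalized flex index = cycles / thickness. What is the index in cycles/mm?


Formula: Index = cycles / thickness
Substituting: Index = 109788 / 1.1390
Result: 96389.8156 cycles/mm


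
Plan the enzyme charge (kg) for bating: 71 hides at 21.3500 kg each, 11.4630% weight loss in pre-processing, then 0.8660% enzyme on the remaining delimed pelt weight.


Total_raw = N * avg_wt = 71 * 21.3500 = 1515.8500 kg
Substrate = Total_raw * (1 - loss/100) = 1515.8500 * (1 - 11.4630/100) = 1342.0881 kg
Enzyme = Substrate * pct / 100 = 1342.0881 * 0.8660 / 100 = 11.6225 kg


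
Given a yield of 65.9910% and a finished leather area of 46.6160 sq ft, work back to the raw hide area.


Formula: raw = finished * 100 / yield
Substituting: raw = 46.6160 * 100 / 65.9910
Result: 70.6399 sq ft


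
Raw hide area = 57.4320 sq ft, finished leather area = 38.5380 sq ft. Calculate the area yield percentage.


Formula: Yield = finished / raw * 100
Substituting: Yield = 38.5380 / 57.4320 * 100
Result: 67.1020 %


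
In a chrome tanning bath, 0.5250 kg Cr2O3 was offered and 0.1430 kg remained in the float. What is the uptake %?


Formula: Uptake = (offered - residual) / offered * 100
Substituting: Uptake = (0.5250 - 0.1430) / 0.5250 * 100
Result: 72.7619 %


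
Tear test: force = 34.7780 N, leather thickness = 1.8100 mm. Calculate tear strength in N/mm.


Formula: Tear strength = force / thickness
Substituting: Tear strength = 34.7780 / 1.8100
Result: 19.2144 N/mm


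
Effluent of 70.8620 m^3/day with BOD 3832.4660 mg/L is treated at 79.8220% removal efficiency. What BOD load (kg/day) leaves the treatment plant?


Load_in = volume * conc / 1000 = 70.8620 * 3832.4660 / 1000 = 271.5762 kg/day
Removed = Load_in * eff / 100 = 271.5762 * 79.8220 / 100 = 216.7776 kg/day
Load_out = Load_in - Removed = 271.5762 - 216.7776 = 54.7986 kg/day


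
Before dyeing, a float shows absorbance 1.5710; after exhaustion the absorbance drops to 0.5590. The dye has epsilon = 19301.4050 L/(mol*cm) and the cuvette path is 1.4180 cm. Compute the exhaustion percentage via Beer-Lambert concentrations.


c_initial = A_i / (epsilon * l) = 1.5710 / (19301.4050 * 1.4180) = 5.7400e-05 mol/L
c_final = A_f / (epsilon * l) = 0.5590 / (19301.4050 * 1.4180) = 2.0424e-05 mol/L
Exhaustion = (c_initial - c_final) / c_initial * 100 = (5.7400e-05 - 2.0424e-05) / 5.7400e-05 * 100 = 64.4176 %


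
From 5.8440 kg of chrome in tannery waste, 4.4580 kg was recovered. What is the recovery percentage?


Formula: Recovery = recovered / input * 100
Substituting: Recovery = 4.4580 / 5.8440 * 100
Result: 76.2834 %


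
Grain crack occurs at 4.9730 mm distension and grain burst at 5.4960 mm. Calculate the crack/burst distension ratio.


Formula: Ratio = crack / burst
Substituting: Ratio = 4.9730 / 5.4960
Result: 0.9048


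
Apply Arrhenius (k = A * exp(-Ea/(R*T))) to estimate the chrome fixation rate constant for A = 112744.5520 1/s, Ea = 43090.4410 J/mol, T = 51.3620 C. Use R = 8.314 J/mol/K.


T_K = T_C + 273.15 = 51.3620 + 273.15 = 324.5120 K
exponent = -Ea / (R * T_K) = -43090.4410 / (8.314 * 324.5120) = -15.9713
k = A * exp(exponent) = 112744.5520 * exp(-15.9713) = 0.0130572 1/s


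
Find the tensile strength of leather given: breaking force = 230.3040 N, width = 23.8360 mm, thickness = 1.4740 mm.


Formula: TS = force / (width * thickness)
Substituting: TS = 230.3040 / (23.8360 * 1.4740)
Result: 6.5550 N/mm^2


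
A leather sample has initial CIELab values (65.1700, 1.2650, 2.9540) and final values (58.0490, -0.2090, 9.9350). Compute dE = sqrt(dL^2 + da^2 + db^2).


dL = -7.1210, da = -1.4740, db = 6.9810
dE = sqrt((-7.1210)^2 + (-1.4740)^2 + 6.9810^2) = 10.0805


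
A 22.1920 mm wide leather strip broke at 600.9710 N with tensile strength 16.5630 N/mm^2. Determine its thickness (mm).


Formula: t = F / (TS * w)
Substituting: t = 600.9710 / (16.5630 * 22.1920)
Result: 1.6350 mm


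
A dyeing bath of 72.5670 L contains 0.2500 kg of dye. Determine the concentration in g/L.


Formula: Conc = dye_mass(kg) / volume(L) * 1000
Substituting: Conc = 0.2500 / 72.5670 * 1000
Result: 3.4451 g/L


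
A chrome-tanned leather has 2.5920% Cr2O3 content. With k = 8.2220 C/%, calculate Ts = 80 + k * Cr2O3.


Formula: Ts = 80 + k * Cr2O3
Substituting: Ts = 80 + 8.2220 * 2.5920
Result: 101.3114 C


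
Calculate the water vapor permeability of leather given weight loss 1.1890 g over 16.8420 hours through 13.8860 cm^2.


Formula: WVP = loss / (area * time)
Substituting: WVP = 1.1890 / (13.8860 * 16.8420)
Result: 0.00508406 g/(cm^2*hr)


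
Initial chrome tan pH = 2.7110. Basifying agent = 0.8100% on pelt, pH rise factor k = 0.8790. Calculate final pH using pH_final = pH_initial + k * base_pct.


Formula: pH_final = pH_initial + k * base_pct
Substituting: pH_final = 2.7110 + 0.8790 * 0.8100
Result: 3.4230


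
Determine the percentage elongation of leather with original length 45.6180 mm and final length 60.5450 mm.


Formula: Elongation = (Lf - L0) / L0 * 100
Substituting: Elongation = (60.5450 - 45.6180) / 45.6180 * 100
Result: 32.7217 %


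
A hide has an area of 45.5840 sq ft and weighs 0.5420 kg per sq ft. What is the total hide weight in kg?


Formula: Weight = area * weight_per_sqft
Substituting: Weight = 45.5840 * 0.5420
Result: 24.7065 kg


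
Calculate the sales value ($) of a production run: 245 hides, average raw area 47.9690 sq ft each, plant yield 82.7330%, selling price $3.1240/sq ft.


Raw_total = N * avg_area = 245 * 47.9690 = 11752.4050 sq ft
Finished = Raw_total * yield / 100 = 11752.4050 * 82.7330 / 100 = 9723.1172 sq ft
Value = Finished * price = 9723.1172 * 3.1240 = 30375.0182 $


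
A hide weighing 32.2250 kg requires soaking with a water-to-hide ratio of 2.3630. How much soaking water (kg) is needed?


Formula: Water = hide_weight * ratio
Substituting: Water = 32.2250 * 2.3630
Result: 76.1477 kg


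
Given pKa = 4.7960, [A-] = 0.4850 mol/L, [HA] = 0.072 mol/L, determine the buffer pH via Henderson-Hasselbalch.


ratio = [A-] / [HA] = 0.4850 / 0.072 = 6.7361
log10(ratio) = 0.8284
pH = pKa + log10(ratio) = 4.7960 + 0.8284 = 5.6244


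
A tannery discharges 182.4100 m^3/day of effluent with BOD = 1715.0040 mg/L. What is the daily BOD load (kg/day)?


Formula: BOD_load = volume * conc / 1000
Substituting: BOD_load = 182.4100 * 1715.0040 / 1000
Result: 312.8339 kg/day


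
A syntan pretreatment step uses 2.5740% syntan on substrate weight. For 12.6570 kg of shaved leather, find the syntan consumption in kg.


Formula: Syntan = substrate * pct / 100
Substituting: Syntan = 12.6570 * 2.5740 / 100
Result: 0.3258 kg


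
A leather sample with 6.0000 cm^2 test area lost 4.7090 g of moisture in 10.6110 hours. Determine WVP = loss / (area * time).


Formula: WVP = loss / (area * time)
Substituting: WVP = 4.7090 / (6.0000 * 10.6110)
Result: 0.0739641 g/(cm^2*hr)


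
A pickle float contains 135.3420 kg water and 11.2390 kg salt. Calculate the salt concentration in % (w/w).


Formula: Conc = salt / (water + salt) * 100
Substituting: Conc = 11.2390 / (135.3420 + 11.2390) * 100
Result: 7.6674 %


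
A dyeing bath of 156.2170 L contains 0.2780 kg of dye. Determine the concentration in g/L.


Formula: Conc = dye_mass(kg) / volume(L) * 1000
Substituting: Conc = 0.2780 / 156.2170 * 1000
Result: 1.7796 g/L


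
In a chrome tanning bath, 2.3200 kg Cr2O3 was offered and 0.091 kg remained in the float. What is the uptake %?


Formula: Uptake = (offered - residual) / offered * 100
Substituting: Uptake = (2.3200 - 0.091) / 2.3200 * 100
Result: 96.0776 %


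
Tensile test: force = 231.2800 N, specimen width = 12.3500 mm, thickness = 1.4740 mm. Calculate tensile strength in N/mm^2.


Formula: TS = force / (width * thickness)
Substituting: TS = 231.2800 / (12.3500 * 1.4740)
Result: 12.7050 N/mm^2


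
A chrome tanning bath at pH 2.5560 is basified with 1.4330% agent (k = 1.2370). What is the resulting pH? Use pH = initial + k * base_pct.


Formula: pH_final = pH_initial + k * base_pct
Substituting: pH_final = 2.5560 + 1.2370 * 1.4330
Result: 4.3286


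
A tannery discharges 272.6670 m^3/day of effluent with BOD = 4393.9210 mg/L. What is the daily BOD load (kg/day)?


Formula: BOD_load = volume * conc / 1000
Substituting: BOD_load = 272.6670 * 4393.9210 / 1000
Result: 1198.0773 kg/day


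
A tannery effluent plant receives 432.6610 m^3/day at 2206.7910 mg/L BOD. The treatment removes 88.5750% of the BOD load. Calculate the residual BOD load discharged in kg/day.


Load_in = volume * conc / 1000 = 432.6610 * 2206.7910 / 1000 = 954.7924 kg/day
Removed = Load_in * eff / 100 = 954.7924 * 88.5750 / 100 = 845.7074 kg/day
Load_out = Load_in - Removed = 954.7924 - 845.7074 = 109.0850 kg/day


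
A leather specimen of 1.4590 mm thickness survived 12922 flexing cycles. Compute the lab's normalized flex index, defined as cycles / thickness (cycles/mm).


Formula: Index = cycles / thickness
Substituting: Index = 12922 / 1.4590
Result: 8856.7512 cycles/mm


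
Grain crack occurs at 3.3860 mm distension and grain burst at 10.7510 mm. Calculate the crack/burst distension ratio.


Formula: Ratio = crack / burst
Substituting: Ratio = 3.3860 / 10.7510
Result: 0.3149


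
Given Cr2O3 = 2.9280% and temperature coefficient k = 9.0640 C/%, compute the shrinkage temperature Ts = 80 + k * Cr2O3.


Formula: Ts = 80 + k * Cr2O3
Substituting: Ts = 80 + 9.0640 * 2.9280
Result: 106.5394 C


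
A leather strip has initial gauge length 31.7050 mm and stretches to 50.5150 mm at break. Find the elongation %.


Formula: Elongation = (Lf - L0) / L0 * 100
Substituting: Elongation = (50.5150 - 31.7050) / 31.7050 * 100
Result: 59.3282 %


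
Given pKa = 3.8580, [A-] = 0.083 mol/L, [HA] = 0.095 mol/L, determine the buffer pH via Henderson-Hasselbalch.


ratio = [A-] / [HA] = 0.083 / 0.095 = 0.8737
log10(ratio) = -0.0586455
pH = pKa + log10(ratio) = 3.8580 - 0.0586455 = 3.7994


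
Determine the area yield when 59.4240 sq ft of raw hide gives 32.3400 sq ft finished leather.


Formula: Yield = finished / raw * 100
Substituting: Yield = 32.3400 / 59.4240 * 100
Result: 54.4225 %


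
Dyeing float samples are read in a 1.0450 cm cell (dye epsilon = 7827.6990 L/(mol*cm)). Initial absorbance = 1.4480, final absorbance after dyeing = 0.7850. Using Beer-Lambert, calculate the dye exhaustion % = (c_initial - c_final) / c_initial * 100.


c_initial = A_i / (epsilon * l) = 1.4480 / (7827.6990 * 1.0450) = 1.7702e-04 mol/L
c_final = A_f / (epsilon * l) = 0.7850 / (7827.6990 * 1.0450) = 9.5966e-05 mol/L
Exhaustion = (c_initial - c_final) / c_initial * 100 = (1.7702e-04 - 9.5966e-05) / 1.7702e-04 * 100 = 45.7873 %


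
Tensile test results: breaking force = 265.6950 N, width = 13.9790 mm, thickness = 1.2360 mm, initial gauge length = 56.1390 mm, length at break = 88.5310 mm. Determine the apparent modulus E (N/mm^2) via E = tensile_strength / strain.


TS = F / (w * t) = 265.6950 / (13.9790 * 1.2360) = 15.3776 N/mm^2
strain = (Lf - L0) / L0 = (88.5310 - 56.1390) / 56.1390 = 0.5770
E = TS / strain = 15.3776 / 0.5770 = 26.6511 N/mm^2


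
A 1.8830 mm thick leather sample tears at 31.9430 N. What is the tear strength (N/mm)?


Formula: Tear strength = force / thickness
Substituting: Tear strength = 31.9430 / 1.8830
Result: 16.9639 N/mm


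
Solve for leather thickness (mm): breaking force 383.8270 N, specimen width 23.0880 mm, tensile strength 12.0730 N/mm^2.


Formula: t = F / (TS * w)
Substituting: t = 383.8270 / (12.0730 * 23.0880)
Result: 1.3770 mm


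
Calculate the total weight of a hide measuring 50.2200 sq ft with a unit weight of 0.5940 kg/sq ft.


Formula: Weight = area * weight_per_sqft
Substituting: Weight = 50.2200 * 0.5940
Result: 29.8307 kg


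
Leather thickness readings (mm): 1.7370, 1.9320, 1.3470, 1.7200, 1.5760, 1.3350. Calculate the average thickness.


Formula: Average = sum / n
Substituting: Average = 9.6470 / 6
Result: 1.6078 mm


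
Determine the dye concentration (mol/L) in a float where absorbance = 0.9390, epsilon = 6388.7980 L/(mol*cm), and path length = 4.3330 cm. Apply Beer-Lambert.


Formula: c = A / (epsilon * l)
Substituting: c = 0.9390 / (6388.7980 * 4.3330)
Result: 3.3920e-05 mol/L


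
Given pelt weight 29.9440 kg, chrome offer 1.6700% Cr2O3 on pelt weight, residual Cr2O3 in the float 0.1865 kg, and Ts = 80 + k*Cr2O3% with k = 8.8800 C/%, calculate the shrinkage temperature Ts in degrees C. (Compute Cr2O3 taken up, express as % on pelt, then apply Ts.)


Offered = pelt * offer_pct / 100 = 29.9440 * 1.6700 / 100 = 0.5001 kg
Uptake = offered - residual = 0.5001 - 0.1865 = 0.3136 kg
Cr2O3% on pelt = uptake / pelt * 100 = 0.3136 / 29.9440 * 100 = 1.0472 %
Ts = 80 + k * Cr2O3% = 80 + 8.8800 * 1.0472 = 89.2989 C


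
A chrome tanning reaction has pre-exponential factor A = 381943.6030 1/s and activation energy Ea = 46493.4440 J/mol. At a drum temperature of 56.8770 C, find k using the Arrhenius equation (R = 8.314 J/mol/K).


T_K = T_C + 273.15 = 56.8770 + 273.15 = 330.0270 K
exponent = -Ea / (R * T_K) = -46493.4440 / (8.314 * 330.0270) = -16.9446
k = A * exp(exponent) = 381943.6030 * exp(-16.9446) = 0.0167124 1/s


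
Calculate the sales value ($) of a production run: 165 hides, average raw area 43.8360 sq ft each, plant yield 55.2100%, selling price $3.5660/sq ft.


Raw_total = N * avg_area = 165 * 43.8360 = 7232.9400 sq ft
Finished = Raw_total * yield / 100 = 7232.9400 * 55.2100 / 100 = 3993.3062 sq ft
Value = Finished * price = 3993.3062 * 3.5660 = 14240.1298 $


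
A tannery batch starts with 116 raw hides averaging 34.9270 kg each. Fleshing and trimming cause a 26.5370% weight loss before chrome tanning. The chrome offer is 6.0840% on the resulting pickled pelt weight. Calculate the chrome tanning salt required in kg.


Total_raw = N * avg_wt = 116 * 34.9270 = 4051.5320 kg
Substrate = Total_raw * (1 - loss/100) = 4051.5320 * (1 - 26.5370/100) = 2976.3770 kg
Chrome = Substrate * pct / 100 = 2976.3770 * 6.0840 / 100 = 181.0828 kg


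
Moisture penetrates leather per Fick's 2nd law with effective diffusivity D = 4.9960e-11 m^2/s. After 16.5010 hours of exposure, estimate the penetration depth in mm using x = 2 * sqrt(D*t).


t = 16.5010 hr * 3600 = 59403.6000 s
D * t = 4.9960e-11 * 59403.6000 = 2.9678e-06
x = 2 * sqrt(D*t) = 2 * sqrt(2.9678e-06) = 0.00344546 m = 3.4455 mm


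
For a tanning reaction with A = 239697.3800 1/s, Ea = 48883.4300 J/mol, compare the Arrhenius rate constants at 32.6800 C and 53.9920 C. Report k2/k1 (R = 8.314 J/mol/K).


T1 = 32.6800 + 273.15 = 305.8300 K; T2 = 53.9920 + 273.15 = 327.1420 K
k1 = A * exp(-Ea/(R*T1)) = 239697.3800 * exp(-48883.4300/(8.314*305.8300)) = 0.00107214 1/s
k2 = A * exp(-Ea/(R*T2)) = 239697.3800 * exp(-48883.4300/(8.314*327.1420)) = 0.00375131 1/s
k2/k1 = 0.00375131 / 0.00107214 = 3.4989


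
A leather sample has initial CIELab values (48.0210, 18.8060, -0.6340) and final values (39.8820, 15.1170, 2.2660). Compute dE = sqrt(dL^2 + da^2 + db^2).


dL = -8.1390, da = -3.6890, db = 2.9000
dE = sqrt((-8.1390)^2 + (-3.6890)^2 + 2.9000^2) = 9.3948


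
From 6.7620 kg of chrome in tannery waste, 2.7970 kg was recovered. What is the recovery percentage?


Formula: Recovery = recovered / input * 100
Substituting: Recovery = 2.7970 / 6.7620 * 100
Result: 41.3635 %


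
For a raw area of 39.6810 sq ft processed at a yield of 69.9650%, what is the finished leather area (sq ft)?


Formula: finished = raw * yield / 100
Substituting: finished = 39.6810 * 69.9650 / 100
Result: 27.7628 sq ft


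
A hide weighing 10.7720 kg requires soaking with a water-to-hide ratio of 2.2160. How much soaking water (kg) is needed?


Formula: Water = hide_weight * ratio
Substituting: Water = 10.7720 * 2.2160
Result: 23.8708 kg


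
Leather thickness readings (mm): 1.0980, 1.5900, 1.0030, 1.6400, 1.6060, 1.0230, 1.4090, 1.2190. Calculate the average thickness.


Formula: Average = sum / n
Substituting: Average = 10.5880 / 8
Result: 1.3235 mm


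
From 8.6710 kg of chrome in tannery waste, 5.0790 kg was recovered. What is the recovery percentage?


Formula: Recovery = recovered / input * 100
Substituting: Recovery = 5.0790 / 8.6710 * 100
Result: 58.5746 %


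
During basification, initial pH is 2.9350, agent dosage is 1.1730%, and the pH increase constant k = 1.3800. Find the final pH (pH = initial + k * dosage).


Formula: pH_final = pH_initial + k * base_pct
Substituting: pH_final = 2.9350 + 1.3800 * 1.1730
Result: 4.5537


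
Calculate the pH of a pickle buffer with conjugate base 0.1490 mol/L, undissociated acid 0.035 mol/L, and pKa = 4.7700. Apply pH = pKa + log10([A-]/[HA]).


ratio = [A-] / [HA] = 0.1490 / 0.035 = 4.2571
log10(ratio) = 0.6291
pH = pKa + log10(ratio) = 4.7700 + 0.6291 = 5.3991


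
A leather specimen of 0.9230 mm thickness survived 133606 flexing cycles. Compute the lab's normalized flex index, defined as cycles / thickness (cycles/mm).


Formula: Index = cycles / thickness
Substituting: Index = 133606 / 0.9230
Result: 144751.8960 cycles/mm


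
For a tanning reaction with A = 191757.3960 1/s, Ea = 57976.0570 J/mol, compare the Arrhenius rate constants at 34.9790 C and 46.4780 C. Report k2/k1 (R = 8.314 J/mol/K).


T1 = 34.9790 + 273.15 = 308.1290 K; T2 = 46.4780 + 273.15 = 319.6280 K
k1 = A * exp(-Ea/(R*T1)) = 191757.3960 * exp(-57976.0570/(8.314*308.1290)) = 2.8456e-05 1/s
k2 = A * exp(-Ea/(R*T2)) = 191757.3960 * exp(-57976.0570/(8.314*319.6280)) = 6.4236e-05 1/s
k2/k1 = 6.4236e-05 / 2.8456e-05 = 2.2573


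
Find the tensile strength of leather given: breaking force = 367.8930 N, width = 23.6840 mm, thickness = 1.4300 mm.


Formula: TS = force / (width * thickness)
Substituting: TS = 367.8930 / (23.6840 * 1.4300)
Result: 10.8625 N/mm^2


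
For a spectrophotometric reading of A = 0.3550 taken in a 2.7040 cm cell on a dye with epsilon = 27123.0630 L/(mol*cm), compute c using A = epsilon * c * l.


Formula: c = A / (epsilon * l)
Substituting: c = 0.3550 / (27123.0630 * 2.7040)
Result: 4.8404e-06 mol/L


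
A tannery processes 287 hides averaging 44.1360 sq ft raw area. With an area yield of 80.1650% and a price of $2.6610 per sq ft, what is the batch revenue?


Raw_total = N * avg_area = 287 * 44.1360 = 12667.0320 sq ft
Finished = Raw_total * yield / 100 = 12667.0320 * 80.1650 / 100 = 10154.5262 sq ft
Value = Finished * price = 10154.5262 * 2.6610 = 27021.1942 $


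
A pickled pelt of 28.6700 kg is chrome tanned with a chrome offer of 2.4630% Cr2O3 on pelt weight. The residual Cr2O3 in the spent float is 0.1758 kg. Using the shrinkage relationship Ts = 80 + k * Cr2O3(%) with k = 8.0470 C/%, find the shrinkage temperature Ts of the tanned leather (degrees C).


Offered = pelt * offer_pct / 100 = 28.6700 * 2.4630 / 100 = 0.7061 kg
Uptake = offered - residual = 0.7061 - 0.1758 = 0.5303 kg
Cr2O3% on pelt = uptake / pelt * 100 = 0.5303 / 28.6700 * 100 = 1.8498 %
Ts = 80 + k * Cr2O3% = 80 + 8.0470 * 1.8498 = 94.8855 C


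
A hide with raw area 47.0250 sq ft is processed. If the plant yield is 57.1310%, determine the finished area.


Formula: finished = raw * yield / 100
Substituting: finished = 47.0250 * 57.1310 / 100
Result: 26.8659 sq ft


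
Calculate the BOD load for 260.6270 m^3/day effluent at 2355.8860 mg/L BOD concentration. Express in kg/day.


Formula: BOD_load = volume * conc / 1000
Substituting: BOD_load = 260.6270 * 2355.8860 / 1000
Result: 614.0075 kg/day


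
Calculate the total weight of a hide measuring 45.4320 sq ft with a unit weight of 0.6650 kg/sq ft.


Formula: Weight = area * weight_per_sqft
Substituting: Weight = 45.4320 * 0.6650
Result: 30.2123 kg


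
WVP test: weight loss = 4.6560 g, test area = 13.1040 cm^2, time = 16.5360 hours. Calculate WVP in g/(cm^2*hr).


Formula: WVP = loss / (area * time)
Substituting: WVP = 4.6560 / (13.1040 * 16.5360)
Result: 0.0214871 g/(cm^2*hr)


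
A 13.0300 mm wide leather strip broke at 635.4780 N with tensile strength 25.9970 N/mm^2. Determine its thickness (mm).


Formula: t = F / (TS * w)
Substituting: t = 635.4780 / (25.9970 * 13.0300)
Result: 1.8760 mm


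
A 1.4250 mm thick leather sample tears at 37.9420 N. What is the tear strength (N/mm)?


Formula: Tear strength = force / thickness
Substituting: Tear strength = 37.9420 / 1.4250
Result: 26.6260 N/mm


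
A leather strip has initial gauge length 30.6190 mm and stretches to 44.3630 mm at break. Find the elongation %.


Formula: Elongation = (Lf - L0) / L0 * 100
Substituting: Elongation = (44.3630 - 30.6190) / 30.6190 * 100
Result: 44.8872 %


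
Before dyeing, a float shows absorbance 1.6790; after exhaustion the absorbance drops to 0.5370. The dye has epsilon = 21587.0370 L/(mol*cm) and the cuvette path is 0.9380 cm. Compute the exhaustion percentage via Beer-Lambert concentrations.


c_initial = A_i / (epsilon * l) = 1.6790 / (21587.0370 * 0.9380) = 8.2919e-05 mol/L
c_final = A_f / (epsilon * l) = 0.5370 / (21587.0370 * 0.9380) = 2.6520e-05 mol/L
Exhaustion = (c_initial - c_final) / c_initial * 100 = (8.2919e-05 - 2.6520e-05) / 8.2919e-05 * 100 = 68.0167 %


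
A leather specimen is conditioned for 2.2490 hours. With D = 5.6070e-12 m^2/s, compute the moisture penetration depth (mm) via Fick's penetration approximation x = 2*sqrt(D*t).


t = 2.2490 hr * 3600 = 8096.4000 s
D * t = 5.6070e-12 * 8096.4000 = 4.5397e-08
x = 2 * sqrt(D*t) = 2 * sqrt(4.5397e-08) = 4.2613e-04 m = 0.4261 mm


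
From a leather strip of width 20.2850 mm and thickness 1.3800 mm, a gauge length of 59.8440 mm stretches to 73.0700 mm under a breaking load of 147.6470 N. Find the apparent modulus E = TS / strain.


TS = F / (w * t) = 147.6470 / (20.2850 * 1.3800) = 5.2744 N/mm^2
strain = (Lf - L0) / L0 = (73.0700 - 59.8440) / 59.8440 = 0.2210
E = TS / strain = 5.2744 / 0.2210 = 23.8651 N/mm^2


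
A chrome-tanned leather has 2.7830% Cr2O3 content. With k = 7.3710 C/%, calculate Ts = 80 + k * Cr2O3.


Formula: Ts = 80 + k * Cr2O3
Substituting: Ts = 80 + 7.3710 * 2.7830
Result: 100.5135 C


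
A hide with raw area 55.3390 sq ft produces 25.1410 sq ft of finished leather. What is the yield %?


Formula: Yield = finished / raw * 100
Substituting: Yield = 25.1410 / 55.3390 * 100
Result: 45.4309 %


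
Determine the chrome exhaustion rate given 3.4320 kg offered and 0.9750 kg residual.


Formula: Uptake = (offered - residual) / offered * 100
Substituting: Uptake = (3.4320 - 0.9750) / 3.4320 * 100
Result: 71.5909 %


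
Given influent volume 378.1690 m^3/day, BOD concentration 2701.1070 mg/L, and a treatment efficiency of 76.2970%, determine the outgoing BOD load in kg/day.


Load_in = volume * conc / 1000 = 378.1690 * 2701.1070 / 1000 = 1021.4749 kg/day
Removed = Load_in * eff / 100 = 1021.4749 * 76.2970 / 100 = 779.3547 kg/day
Load_out = Load_in - Removed = 1021.4749 - 779.3547 = 242.1202 kg/day


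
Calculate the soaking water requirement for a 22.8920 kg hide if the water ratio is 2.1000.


Formula: Water = hide_weight * ratio
Substituting: Water = 22.8920 * 2.1000
Result: 48.0732 kg


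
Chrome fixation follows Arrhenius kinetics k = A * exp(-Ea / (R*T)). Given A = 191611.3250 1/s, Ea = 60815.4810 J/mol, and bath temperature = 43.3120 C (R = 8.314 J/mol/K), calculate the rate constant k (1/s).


T_K = T_C + 273.15 = 43.3120 + 273.15 = 316.4620 K
exponent = -Ea / (R * T_K) = -60815.4810 / (8.314 * 316.4620) = -23.1144
k = A * exp(exponent) = 191611.3250 * exp(-23.1144) = 1.7537e-05 1/s


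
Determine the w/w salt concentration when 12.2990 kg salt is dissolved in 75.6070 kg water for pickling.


Formula: Conc = salt / (water + salt) * 100
Substituting: Conc = 12.2990 / (75.6070 + 12.2990) * 100
Result: 13.9911 %


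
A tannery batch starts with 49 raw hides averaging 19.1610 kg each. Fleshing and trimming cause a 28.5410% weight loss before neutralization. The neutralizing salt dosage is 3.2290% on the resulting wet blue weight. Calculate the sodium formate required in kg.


Total_raw = N * avg_wt = 49 * 19.1610 = 938.8890 kg
Substrate = Total_raw * (1 - loss/100) = 938.8890 * (1 - 28.5410/100) = 670.9207 kg
Neutralizer = Substrate * pct / 100 = 670.9207 * 3.2290 / 100 = 21.6640 kg


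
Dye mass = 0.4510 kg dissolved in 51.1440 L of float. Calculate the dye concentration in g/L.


Formula: Conc = dye_mass(kg) / volume(L) * 1000
Substituting: Conc = 0.4510 / 51.1440 * 1000
Result: 8.8182 g/L


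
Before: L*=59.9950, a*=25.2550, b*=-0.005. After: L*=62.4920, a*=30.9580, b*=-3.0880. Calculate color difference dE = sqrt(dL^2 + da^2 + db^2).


dL = 2.4970, da = 5.7030, db = -3.0830
dE = sqrt(2.4970^2 + 5.7030^2 + (-3.0830)^2) = 6.9472


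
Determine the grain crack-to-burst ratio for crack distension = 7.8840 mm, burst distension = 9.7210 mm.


Formula: Ratio = crack / burst
Substituting: Ratio = 7.8840 / 9.7210
Result: 0.8110


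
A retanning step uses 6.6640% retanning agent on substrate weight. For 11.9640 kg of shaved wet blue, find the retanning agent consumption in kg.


Formula: Retan = substrate * pct / 100
Substituting: Retan = 11.9640 * 6.6640 / 100
Result: 0.7973 kg


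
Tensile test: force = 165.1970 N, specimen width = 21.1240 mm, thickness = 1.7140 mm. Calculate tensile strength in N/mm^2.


Formula: TS = force / (width * thickness)
Substituting: TS = 165.1970 / (21.1240 * 1.7140)
Result: 4.5626 N/mm^2


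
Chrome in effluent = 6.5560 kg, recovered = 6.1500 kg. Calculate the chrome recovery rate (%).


Formula: Recovery = recovered / input * 100
Substituting: Recovery = 6.1500 / 6.5560 * 100
Result: 93.8072 %


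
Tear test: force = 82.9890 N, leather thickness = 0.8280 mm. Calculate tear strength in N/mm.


Formula: Tear strength = force / thickness
Substituting: Tear strength = 82.9890 / 0.8280
Result: 100.2283 N/mm
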